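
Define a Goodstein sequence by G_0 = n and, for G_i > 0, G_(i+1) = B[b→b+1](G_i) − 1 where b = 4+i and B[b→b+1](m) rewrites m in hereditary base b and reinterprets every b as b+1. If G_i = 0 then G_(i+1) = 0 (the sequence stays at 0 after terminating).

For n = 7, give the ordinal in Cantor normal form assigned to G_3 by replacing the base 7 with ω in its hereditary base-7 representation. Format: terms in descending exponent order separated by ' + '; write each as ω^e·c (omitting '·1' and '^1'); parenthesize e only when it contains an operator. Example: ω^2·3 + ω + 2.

G_0 = 7. HB_4(7) = 4 + 3. Bump = 8. G_1 = 7.
G_1 = 7. HB_5(7) = 5 + 2. Bump = 8. G_2 = 7.
G_2 = 7. HB_6(7) = 6 + 1. Bump = 8. G_3 = 7.
G_3 = 7. HB_7(7) = 7. Bump = 8. G_4 = 7.

ω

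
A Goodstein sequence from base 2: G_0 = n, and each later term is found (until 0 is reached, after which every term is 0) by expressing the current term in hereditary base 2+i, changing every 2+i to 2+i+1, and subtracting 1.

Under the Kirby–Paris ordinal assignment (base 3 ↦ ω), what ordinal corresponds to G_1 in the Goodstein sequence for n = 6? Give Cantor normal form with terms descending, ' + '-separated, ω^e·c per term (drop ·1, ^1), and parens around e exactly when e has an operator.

ω^ω + 2

(0) 6|_2 = 2^2 + 2 ↦ 3^3 + 3|_3 = 30 ⇒ 29
(1) 29|_3 = 3^3 + 2 ↦ 4^4 + 2|_4 = 258 ⇒ 257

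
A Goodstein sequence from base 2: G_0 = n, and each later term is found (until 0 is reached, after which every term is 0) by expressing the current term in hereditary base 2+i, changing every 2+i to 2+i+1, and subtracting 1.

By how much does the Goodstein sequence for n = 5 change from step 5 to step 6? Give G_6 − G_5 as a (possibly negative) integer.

5 —HB2→ 2^2 + 1 —bump→ 3^3 + 1 = 28 —(−1)→ 27
27 —HB3→ 3^3 —bump→ 4^4 = 256 —(−1)→ 255
255 —HB4→ 3·4^3 + 3·4^2 + 3·4 + 3 —bump→ 3·5^3 + 3·5^2 + 3·5 + 3 = 468 —(−1)→ 467
467 —HB5→ 3·5^3 + 3·5^2 + 3·5 + 2 —bump→ 3·6^3 + 3·6^2 + 3·6 + 2 = 776 —(−1)→ 775
775 —HB6→ 3·6^3 + 3·6^2 + 3·6 + 1 —bump→ 3·7^3 + 3·7^2 + 3·7 + 1 = 1198 —(−1)→ 1197
1197 —HB7→ 3·7^3 + 3·7^2 + 3·7 —bump→ 3·8^3 + 3·8^2 + 3·8 = 1752 —(−1)→ 1751

554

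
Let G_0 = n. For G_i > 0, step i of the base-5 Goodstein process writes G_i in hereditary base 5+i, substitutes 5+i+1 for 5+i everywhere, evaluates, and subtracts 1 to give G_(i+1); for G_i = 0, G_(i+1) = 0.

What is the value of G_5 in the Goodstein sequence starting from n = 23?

G_0=23  [base 5] 4·5 + 3  →[5↦6]→  4·6 + 3 = 27  −1 ⇒ G_1=26
G_1=26  [base 6] 4·6 + 2  →[6↦7]→  4·7 + 2 = 30  −1 ⇒ G_2=29
G_2=29  [base 7] 4·7 + 1  →[7↦8]→  4·8 + 1 = 33  −1 ⇒ G_3=32
G_3=32  [base 8] 4·8  →[8↦9]→  4·9 = 36  −1 ⇒ G_4=35
G_4=35  [base 9] 3·9 + 8  →[9↦10]→  3·10 + 8 = 38  −1 ⇒ G_5=37
G_5=37  [base 10] 3·10 + 7  →[10↦11]→  3·11 + 7 = 40  −1 ⇒ G_6=39

37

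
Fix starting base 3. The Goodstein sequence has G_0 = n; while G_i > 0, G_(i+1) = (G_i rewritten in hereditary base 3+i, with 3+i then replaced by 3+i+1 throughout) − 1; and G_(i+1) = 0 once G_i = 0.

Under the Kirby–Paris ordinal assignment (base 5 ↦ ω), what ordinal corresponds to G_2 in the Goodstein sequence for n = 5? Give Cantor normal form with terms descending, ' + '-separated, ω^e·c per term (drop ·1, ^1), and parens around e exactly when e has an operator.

G_0 = 5. HB_3(5) = 3 + 2. Bump = 6. G_1 = 5.
G_1 = 5. HB_4(5) = 4 + 1. Bump = 6. G_2 = 5.
G_2 = 5. HB_5(5) = 5. Bump = 6. G_3 = 5.

ω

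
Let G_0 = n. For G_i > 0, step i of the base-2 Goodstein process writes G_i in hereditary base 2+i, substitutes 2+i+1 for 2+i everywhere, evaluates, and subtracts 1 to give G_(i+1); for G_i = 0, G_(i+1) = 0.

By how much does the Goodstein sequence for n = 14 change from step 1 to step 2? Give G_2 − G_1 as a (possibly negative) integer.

(0) 14|_2 = 2^(2 + 1) + 2^2 + 2 ↦ 3^(3 + 1) + 3^3 + 3|_3 = 111 ⇒ 110
(1) 110|_3 = 3^(3 + 1) + 3^3 + 2 ↦ 4^(4 + 1) + 4^4 + 2|_4 = 1282 ⇒ 1281

1171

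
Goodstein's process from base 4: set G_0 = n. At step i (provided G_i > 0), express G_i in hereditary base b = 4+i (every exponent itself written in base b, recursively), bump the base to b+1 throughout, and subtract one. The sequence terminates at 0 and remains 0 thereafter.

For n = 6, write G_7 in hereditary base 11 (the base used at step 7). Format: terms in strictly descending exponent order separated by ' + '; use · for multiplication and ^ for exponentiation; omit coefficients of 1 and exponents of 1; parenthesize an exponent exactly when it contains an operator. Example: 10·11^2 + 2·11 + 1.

G_0=6  [base 4] 4 + 2  →[4↦5]→  5 + 2 = 7  −1 ⇒ G_1=6
G_1=6  [base 5] 5 + 1  →[5↦6]→  6 + 1 = 7  −1 ⇒ G_2=6
G_2=6  [base 6] 6  →[6↦7]→  7 = 7  −1 ⇒ G_3=6
G_3=6  [base 7] 6  →[7↦8]→  6 = 6  −1 ⇒ G_4=5
G_4=5  [base 8] 5  →[8↦9]→  5 = 5  −1 ⇒ G_5=4
G_5=4  [base 9] 4  →[9↦10]→  4 = 4  −1 ⇒ G_6=3
G_6=3  [base 10] 3  →[10↦11]→  3 = 3  −1 ⇒ G_7=2
G_7=2  [base 11] 2  →[11↦12]→  2 = 2  −1 ⇒ G_8=1

2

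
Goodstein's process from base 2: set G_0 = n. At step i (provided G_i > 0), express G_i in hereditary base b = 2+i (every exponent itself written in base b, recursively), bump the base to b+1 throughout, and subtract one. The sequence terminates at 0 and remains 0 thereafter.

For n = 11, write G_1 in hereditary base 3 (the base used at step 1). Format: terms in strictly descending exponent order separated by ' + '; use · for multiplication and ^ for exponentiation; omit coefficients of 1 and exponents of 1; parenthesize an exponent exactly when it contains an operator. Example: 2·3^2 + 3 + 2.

3^(3 + 1) + 3

[0] 11 ≡ 2^(2 + 1) + 2 + 1 (base 2). Lift 3: 85. −1: 84.
[1] 84 ≡ 3^(3 + 1) + 3 (base 3). Lift 4: 1028. −1: 1027.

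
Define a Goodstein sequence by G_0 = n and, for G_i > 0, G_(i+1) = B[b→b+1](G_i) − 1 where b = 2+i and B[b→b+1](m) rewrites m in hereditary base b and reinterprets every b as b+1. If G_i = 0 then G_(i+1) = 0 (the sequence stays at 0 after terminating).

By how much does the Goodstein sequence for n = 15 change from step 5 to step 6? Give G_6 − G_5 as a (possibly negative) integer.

G_0=15  [base 2] 2^(2 + 1) + 2^2 + 2 + 1  →[2↦3]→  3^(3 + 1) + 3^3 + 3 + 1 = 112  −1 ⇒ G_1=111
G_1=111  [base 3] 3^(3 + 1) + 3^3 + 3  →[3↦4]→  4^(4 + 1) + 4^4 + 4 = 1284  −1 ⇒ G_2=1283
G_2=1283  [base 4] 4^(4 + 1) + 4^4 + 3  →[4↦5]→  5^(5 + 1) + 5^5 + 3 = 18753  −1 ⇒ G_3=18752
G_3=18752  [base 5] 5^(5 + 1) + 5^5 + 2  →[5↦6]→  6^(6 + 1) + 6^6 + 2 = 326594  −1 ⇒ G_4=326593
G_4=326593  [base 6] 6^(6 + 1) + 6^6 + 1  →[6↦7]→  7^(7 + 1) + 7^7 + 1 = 6588345  −1 ⇒ G_5=6588344
G_5=6588344  [base 7] 7^(7 + 1) + 7^7  →[7↦8]→  8^(8 + 1) + 8^8 = 150994944  −1 ⇒ G_6=150994943

144406599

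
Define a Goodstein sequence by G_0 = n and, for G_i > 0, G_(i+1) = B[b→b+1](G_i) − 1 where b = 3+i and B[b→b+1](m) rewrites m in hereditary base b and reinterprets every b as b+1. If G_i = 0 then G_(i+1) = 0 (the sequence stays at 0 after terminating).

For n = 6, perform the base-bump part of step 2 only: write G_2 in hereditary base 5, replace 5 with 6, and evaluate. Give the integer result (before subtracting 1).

8

(0) 6|_3 = 2·3 ↦ 2·4|_4 = 8 ⇒ 7
(1) 7|_4 = 4 + 3 ↦ 5 + 3|_5 = 8 ⇒ 7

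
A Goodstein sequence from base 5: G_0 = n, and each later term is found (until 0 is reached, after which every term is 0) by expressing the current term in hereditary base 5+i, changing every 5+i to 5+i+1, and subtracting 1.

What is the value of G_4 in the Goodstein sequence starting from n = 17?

24

i=0: 17 = 3·5 + 2 (b=5); 5→6: 3·6 + 2 = 20; 20−1 = 19
i=1: 19 = 3·6 + 1 (b=6); 6→7: 3·7 + 1 = 22; 22−1 = 21
i=2: 21 = 3·7 (b=7); 7→8: 3·8 = 24; 24−1 = 23
i=3: 23 = 2·8 + 7 (b=8); 8→9: 2·9 + 7 = 25; 25−1 = 24
i=4: 24 = 2·9 + 6 (b=9); 9→10: 2·10 + 6 = 26; 26−1 = 25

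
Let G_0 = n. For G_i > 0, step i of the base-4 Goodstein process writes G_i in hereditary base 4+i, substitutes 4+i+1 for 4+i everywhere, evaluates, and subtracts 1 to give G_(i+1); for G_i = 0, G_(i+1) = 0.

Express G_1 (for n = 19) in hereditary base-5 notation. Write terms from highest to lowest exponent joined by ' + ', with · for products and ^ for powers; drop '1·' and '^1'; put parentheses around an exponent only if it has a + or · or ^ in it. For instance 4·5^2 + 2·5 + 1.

[0] 19 ≡ 4^2 + 3 (base 4). Lift 5: 28. −1: 27.
[1] 27 ≡ 5^2 + 2 (base 5). Lift 6: 38. −1: 37.

5^2 + 2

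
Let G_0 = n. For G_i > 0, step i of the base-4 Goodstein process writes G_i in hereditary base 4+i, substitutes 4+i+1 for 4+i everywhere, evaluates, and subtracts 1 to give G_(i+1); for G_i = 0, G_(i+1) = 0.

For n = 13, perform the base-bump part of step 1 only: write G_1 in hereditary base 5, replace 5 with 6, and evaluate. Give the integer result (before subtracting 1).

18

[0] 13 ≡ 3·4 + 1 (base 4). Lift 5: 16. −1: 15.
[1] 15 ≡ 3·5 (base 5). Lift 6: 18. −1: 17.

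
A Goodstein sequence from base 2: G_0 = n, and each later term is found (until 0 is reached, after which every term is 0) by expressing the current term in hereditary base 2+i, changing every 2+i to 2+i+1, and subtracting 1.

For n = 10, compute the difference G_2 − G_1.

942

10 —HB2→ 2^(2 + 1) + 2 —bump→ 3^(3 + 1) + 3 = 84 —(−1)→ 83
83 —HB3→ 3^(3 + 1) + 2 —bump→ 4^(4 + 1) + 2 = 1026 —(−1)→ 1025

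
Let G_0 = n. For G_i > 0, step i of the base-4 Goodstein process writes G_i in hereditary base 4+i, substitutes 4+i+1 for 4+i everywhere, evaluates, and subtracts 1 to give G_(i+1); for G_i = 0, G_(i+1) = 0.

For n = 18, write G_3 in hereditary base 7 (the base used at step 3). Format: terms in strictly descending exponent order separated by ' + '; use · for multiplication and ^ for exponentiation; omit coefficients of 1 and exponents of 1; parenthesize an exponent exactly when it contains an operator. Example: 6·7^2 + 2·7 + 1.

step 0: 18 = 4^2 + 2; sub 5 for 4: 5^2 + 2; = 27; G_1 = 27−1 = 26
step 1: 26 = 5^2 + 1; sub 6 for 5: 6^2 + 1; = 37; G_2 = 37−1 = 36
step 2: 36 = 6^2; sub 7 for 6: 7^2; = 49; G_3 = 49−1 = 48
step 3: 48 = 6·7 + 6; sub 8 for 7: 6·8 + 6; = 54; G_4 = 54−1 = 53

6·7 + 6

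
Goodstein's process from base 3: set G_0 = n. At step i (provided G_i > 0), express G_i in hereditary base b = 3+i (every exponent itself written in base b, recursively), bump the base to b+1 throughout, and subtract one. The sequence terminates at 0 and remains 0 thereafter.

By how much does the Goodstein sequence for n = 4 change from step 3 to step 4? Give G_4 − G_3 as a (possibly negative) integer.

-1

[0] 4 ≡ 3 + 1 (base 3). Lift 4: 5. −1: 4.
[1] 4 ≡ 4 (base 4). Lift 5: 5. −1: 4.
[2] 4 ≡ 4 (base 5). Lift 6: 4. −1: 3.
[3] 3 ≡ 3 (base 6). Lift 7: 3. −1: 2.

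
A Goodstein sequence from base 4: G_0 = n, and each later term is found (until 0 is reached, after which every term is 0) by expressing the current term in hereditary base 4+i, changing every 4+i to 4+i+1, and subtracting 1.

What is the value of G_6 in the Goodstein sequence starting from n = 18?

[0] 18 ≡ 4^2 + 2 (base 4). Lift 5: 27. −1: 26.
[1] 26 ≡ 5^2 + 1 (base 5). Lift 6: 37. −1: 36.
[2] 36 ≡ 6^2 (base 6). Lift 7: 49. −1: 48.
[3] 48 ≡ 6·7 + 6 (base 7). Lift 8: 54. −1: 53.
[4] 53 ≡ 6·8 + 5 (base 8). Lift 9: 59. −1: 58.
[5] 58 ≡ 6·9 + 4 (base 9). Lift 10: 64. −1: 63.
[6] 63 ≡ 6·10 + 3 (base 10). Lift 11: 69. −1: 68.

63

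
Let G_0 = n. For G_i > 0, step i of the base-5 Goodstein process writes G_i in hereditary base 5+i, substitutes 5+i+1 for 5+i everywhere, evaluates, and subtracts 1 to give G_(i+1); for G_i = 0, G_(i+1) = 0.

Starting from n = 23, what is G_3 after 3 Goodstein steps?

[0] 23 ≡ 4·5 + 3 (base 5). Lift 6: 27. −1: 26.
[1] 26 ≡ 4·6 + 2 (base 6). Lift 7: 30. −1: 29.
[2] 29 ≡ 4·7 + 1 (base 7). Lift 8: 33. −1: 32.
[3] 32 ≡ 4·8 (base 8). Lift 9: 36. −1: 35.

32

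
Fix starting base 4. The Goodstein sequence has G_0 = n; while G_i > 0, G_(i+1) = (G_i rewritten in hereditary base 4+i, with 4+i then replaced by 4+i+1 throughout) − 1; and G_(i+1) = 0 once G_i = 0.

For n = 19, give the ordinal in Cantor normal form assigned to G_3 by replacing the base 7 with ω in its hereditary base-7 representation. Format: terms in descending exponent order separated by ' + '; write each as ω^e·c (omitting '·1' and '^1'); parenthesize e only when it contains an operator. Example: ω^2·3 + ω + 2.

base 4: 19 = 4^2 + 3; at 5: 5^2 + 3 = 28; next = 27
base 5: 27 = 5^2 + 2; at 6: 6^2 + 2 = 38; next = 37
base 6: 37 = 6^2 + 1; at 7: 7^2 + 1 = 50; next = 49

ω^2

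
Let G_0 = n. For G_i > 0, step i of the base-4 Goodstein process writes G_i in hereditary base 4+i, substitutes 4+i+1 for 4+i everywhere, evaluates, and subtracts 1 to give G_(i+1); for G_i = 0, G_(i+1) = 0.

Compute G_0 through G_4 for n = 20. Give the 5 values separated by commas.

G_0=20  [base 4] 4^2 + 4  →[4↦5]→  5^2 + 5 = 30  −1 ⇒ G_1=29
G_1=29  [base 5] 5^2 + 4  →[5↦6]→  6^2 + 4 = 40  −1 ⇒ G_2=39
G_2=39  [base 6] 6^2 + 3  →[6↦7]→  7^2 + 3 = 52  −1 ⇒ G_3=51
G_3=51  [base 7] 7^2 + 2  →[7↦8]→  8^2 + 2 = 66  −1 ⇒ G_4=65

20, 29, 39, 51, 65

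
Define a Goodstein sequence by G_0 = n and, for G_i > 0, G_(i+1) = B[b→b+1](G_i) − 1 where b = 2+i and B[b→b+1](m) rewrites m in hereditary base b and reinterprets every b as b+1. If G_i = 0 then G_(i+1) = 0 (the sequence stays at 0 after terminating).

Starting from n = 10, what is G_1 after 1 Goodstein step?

83

G_0=10  [base 2] 2^(2 + 1) + 2  →[2↦3]→  3^(3 + 1) + 3 = 84  −1 ⇒ G_1=83
G_1=83  [base 3] 3^(3 + 1) + 2  →[3↦4]→  4^(4 + 1) + 2 = 1026  −1 ⇒ G_2=1025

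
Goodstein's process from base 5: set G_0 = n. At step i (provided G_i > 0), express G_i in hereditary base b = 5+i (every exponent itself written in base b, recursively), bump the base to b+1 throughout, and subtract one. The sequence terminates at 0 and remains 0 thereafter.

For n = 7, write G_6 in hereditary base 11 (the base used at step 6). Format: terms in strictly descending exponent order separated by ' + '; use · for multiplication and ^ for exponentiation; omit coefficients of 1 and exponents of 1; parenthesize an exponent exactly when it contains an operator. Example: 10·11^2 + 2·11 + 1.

4

G_0 = 7. HB_5(7) = 5 + 2. Bump = 8. G_1 = 7.
G_1 = 7. HB_6(7) = 6 + 1. Bump = 8. G_2 = 7.
G_2 = 7. HB_7(7) = 7. Bump = 8. G_3 = 7.
G_3 = 7. HB_8(7) = 7. Bump = 7. G_4 = 6.
G_4 = 6. HB_9(6) = 6. Bump = 6. G_5 = 5.
G_5 = 5. HB_10(5) = 5. Bump = 5. G_6 = 4.
G_6 = 4. HB_11(4) = 4. Bump = 4. G_7 = 3.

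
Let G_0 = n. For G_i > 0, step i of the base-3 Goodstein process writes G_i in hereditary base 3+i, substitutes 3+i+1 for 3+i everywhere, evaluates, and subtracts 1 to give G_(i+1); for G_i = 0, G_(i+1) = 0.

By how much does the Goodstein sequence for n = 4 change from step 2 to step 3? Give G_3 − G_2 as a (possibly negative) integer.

4 —HB3→ 3 + 1 —bump→ 4 + 1 = 5 —(−1)→ 4
4 —HB4→ 4 —bump→ 5 = 5 —(−1)→ 4
4 —HB5→ 4 —bump→ 4 = 4 —(−1)→ 3

-1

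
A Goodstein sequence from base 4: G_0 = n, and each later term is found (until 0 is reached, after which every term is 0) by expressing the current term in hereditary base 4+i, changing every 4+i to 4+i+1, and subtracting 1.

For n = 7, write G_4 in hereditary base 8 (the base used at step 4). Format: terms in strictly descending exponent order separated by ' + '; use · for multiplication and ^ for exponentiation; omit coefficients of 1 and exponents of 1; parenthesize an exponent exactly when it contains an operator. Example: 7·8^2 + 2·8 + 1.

7

7 —HB4→ 4 + 3 —bump→ 5 + 3 = 8 —(−1)→ 7
7 —HB5→ 5 + 2 —bump→ 6 + 2 = 8 —(−1)→ 7
7 —HB6→ 6 + 1 —bump→ 7 + 1 = 8 —(−1)→ 7
7 —HB7→ 7 —bump→ 8 = 8 —(−1)→ 7
7 —HB8→ 7 —bump→ 7 = 7 —(−1)→ 6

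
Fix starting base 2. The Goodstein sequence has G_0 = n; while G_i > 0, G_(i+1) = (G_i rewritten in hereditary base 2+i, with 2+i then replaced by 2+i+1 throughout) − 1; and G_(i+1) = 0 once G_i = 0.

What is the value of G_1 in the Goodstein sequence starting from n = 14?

110

G_0 = 14. HB_2(14) = 2^(2 + 1) + 2^2 + 2. Bump = 111. G_1 = 110.
G_1 = 110. HB_3(110) = 3^(3 + 1) + 3^3 + 2. Bump = 1282. G_2 = 1281.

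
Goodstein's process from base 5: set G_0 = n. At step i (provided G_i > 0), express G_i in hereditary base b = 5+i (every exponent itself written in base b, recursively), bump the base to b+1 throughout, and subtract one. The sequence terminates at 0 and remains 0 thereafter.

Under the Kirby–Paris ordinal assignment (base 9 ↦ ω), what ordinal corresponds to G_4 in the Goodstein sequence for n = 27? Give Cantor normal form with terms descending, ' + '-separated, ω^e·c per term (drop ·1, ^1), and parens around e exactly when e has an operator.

ω·7 + 6

[0] 27 ≡ 5^2 + 2 (base 5). Lift 6: 38. −1: 37.
[1] 37 ≡ 6^2 + 1 (base 6). Lift 7: 50. −1: 49.
[2] 49 ≡ 7^2 (base 7). Lift 8: 64. −1: 63.
[3] 63 ≡ 7·8 + 7 (base 8). Lift 9: 70. −1: 69.
[4] 69 ≡ 7·9 + 6 (base 9). Lift 10: 76. −1: 75.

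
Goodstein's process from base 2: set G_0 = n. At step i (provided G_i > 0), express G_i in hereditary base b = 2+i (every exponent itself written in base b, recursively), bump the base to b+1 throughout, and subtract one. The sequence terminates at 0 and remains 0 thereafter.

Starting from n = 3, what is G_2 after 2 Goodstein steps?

3

(0) 3|_2 = 2 + 1 ↦ 3 + 1|_3 = 4 ⇒ 3
(1) 3|_3 = 3 ↦ 4|_4 = 4 ⇒ 3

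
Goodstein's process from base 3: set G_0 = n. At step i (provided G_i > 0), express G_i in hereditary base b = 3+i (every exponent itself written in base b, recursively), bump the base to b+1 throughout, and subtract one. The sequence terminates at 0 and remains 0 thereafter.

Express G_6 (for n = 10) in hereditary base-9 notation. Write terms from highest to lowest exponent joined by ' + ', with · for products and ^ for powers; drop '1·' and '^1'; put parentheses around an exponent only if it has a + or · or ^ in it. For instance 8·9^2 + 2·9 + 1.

i=0: 10 = 3^2 + 1 (b=3); 3→4: 4^2 + 1 = 17; 17−1 = 16
i=1: 16 = 4^2 (b=4); 4→5: 5^2 = 25; 25−1 = 24
i=2: 24 = 4·5 + 4 (b=5); 5→6: 4·6 + 4 = 28; 28−1 = 27
i=3: 27 = 4·6 + 3 (b=6); 6→7: 4·7 + 3 = 31; 31−1 = 30
i=4: 30 = 4·7 + 2 (b=7); 7→8: 4·8 + 2 = 34; 34−1 = 33
i=5: 33 = 4·8 + 1 (b=8); 8→9: 4·9 + 1 = 37; 37−1 = 36
i=6: 36 = 4·9 (b=9); 9→10: 4·10 = 40; 40−1 = 39

4·9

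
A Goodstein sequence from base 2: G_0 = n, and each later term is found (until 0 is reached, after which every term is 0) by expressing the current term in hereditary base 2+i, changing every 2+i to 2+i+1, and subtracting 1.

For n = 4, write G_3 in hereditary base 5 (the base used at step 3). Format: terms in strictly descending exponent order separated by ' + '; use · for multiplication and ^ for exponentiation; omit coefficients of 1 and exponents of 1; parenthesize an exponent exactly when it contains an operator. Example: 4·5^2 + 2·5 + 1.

base 2: 4 = 2^2; at 3: 3^3 = 27; next = 26
base 3: 26 = 2·3^2 + 2·3 + 2; at 4: 2·4^2 + 2·4 + 2 = 42; next = 41
base 4: 41 = 2·4^2 + 2·4 + 1; at 5: 2·5^2 + 2·5 + 1 = 61; next = 60
base 5: 60 = 2·5^2 + 2·5; at 6: 2·6^2 + 2·6 = 84; next = 83

2·5^2 + 2·5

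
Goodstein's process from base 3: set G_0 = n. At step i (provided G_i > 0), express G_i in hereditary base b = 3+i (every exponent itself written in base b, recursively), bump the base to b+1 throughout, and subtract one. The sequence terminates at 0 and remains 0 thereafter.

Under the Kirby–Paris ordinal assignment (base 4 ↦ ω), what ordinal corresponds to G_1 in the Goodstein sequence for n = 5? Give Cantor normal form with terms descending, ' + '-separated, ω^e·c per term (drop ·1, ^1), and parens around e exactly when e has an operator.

ω + 1

base 3: 5 = 3 + 2; at 4: 4 + 2 = 6; next = 5
base 4: 5 = 4 + 1; at 5: 5 + 1 = 6; next = 5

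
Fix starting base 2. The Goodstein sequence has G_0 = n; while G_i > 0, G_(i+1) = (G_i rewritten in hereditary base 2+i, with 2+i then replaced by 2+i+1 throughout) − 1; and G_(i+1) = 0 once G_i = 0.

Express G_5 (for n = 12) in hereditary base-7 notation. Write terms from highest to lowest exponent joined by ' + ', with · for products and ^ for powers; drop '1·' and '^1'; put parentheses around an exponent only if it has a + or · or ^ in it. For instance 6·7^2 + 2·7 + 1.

G_0=12  [base 2] 2^(2 + 1) + 2^2  →[2↦3]→  3^(3 + 1) + 3^3 = 108  −1 ⇒ G_1=107
G_1=107  [base 3] 3^(3 + 1) + 2·3^2 + 2·3 + 2  →[3↦4]→  4^(4 + 1) + 2·4^2 + 2·4 + 2 = 1066  −1 ⇒ G_2=1065
G_2=1065  [base 4] 4^(4 + 1) + 2·4^2 + 2·4 + 1  →[4↦5]→  5^(5 + 1) + 2·5^2 + 2·5 + 1 = 15686  −1 ⇒ G_3=15685
G_3=15685  [base 5] 5^(5 + 1) + 2·5^2 + 2·5  →[5↦6]→  6^(6 + 1) + 2·6^2 + 2·6 = 280020  −1 ⇒ G_4=280019
G_4=280019  [base 6] 6^(6 + 1) + 2·6^2 + 6 + 5  →[6↦7]→  7^(7 + 1) + 2·7^2 + 7 + 5 = 5764911  −1 ⇒ G_5=5764910
G_5=5764910  [base 7] 7^(7 + 1) + 2·7^2 + 7 + 4  →[7↦8]→  8^(8 + 1) + 2·8^2 + 8 + 4 = 134217868  −1 ⇒ G_6=134217867

7^(7 + 1) + 2·7^2 + 7 + 4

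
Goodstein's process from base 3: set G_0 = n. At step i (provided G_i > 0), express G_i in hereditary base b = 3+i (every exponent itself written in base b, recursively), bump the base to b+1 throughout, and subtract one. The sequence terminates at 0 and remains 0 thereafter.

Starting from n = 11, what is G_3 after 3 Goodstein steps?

base 3: 11 = 3^2 + 2; at 4: 4^2 + 2 = 18; next = 17
base 4: 17 = 4^2 + 1; at 5: 5^2 + 1 = 26; next = 25
base 5: 25 = 5^2; at 6: 6^2 = 36; next = 35
base 6: 35 = 5·6 + 5; at 7: 5·7 + 5 = 40; next = 39

35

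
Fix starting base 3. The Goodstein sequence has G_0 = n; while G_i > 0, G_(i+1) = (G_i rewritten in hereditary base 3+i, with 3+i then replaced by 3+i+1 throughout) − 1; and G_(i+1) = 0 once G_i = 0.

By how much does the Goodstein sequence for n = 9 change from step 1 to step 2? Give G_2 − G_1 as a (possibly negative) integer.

2

[0] 9 ≡ 3^2 (base 3). Lift 4: 16. −1: 15.
[1] 15 ≡ 3·4 + 3 (base 4). Lift 5: 18. −1: 17.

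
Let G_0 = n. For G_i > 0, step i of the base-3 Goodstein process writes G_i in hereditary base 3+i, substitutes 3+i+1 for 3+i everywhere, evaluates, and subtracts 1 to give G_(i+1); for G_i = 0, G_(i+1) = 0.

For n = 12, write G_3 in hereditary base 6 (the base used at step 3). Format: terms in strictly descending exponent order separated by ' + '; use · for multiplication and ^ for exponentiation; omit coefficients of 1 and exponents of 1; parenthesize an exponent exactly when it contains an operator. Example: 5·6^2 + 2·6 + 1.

6^2 + 1

G_0=12  [base 3] 3^2 + 3  →[3↦4]→  4^2 + 4 = 20  −1 ⇒ G_1=19
G_1=19  [base 4] 4^2 + 3  →[4↦5]→  5^2 + 3 = 28  −1 ⇒ G_2=27
G_2=27  [base 5] 5^2 + 2  →[5↦6]→  6^2 + 2 = 38  −1 ⇒ G_3=37
G_3=37  [base 6] 6^2 + 1  →[6↦7]→  7^2 + 1 = 50  −1 ⇒ G_4=49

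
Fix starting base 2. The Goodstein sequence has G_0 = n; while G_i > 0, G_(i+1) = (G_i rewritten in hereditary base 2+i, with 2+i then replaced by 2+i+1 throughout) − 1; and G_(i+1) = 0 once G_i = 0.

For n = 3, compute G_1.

(0) 3|_2 = 2 + 1 ↦ 3 + 1|_3 = 4 ⇒ 3
(1) 3|_3 = 3 ↦ 4|_4 = 4 ⇒ 3

3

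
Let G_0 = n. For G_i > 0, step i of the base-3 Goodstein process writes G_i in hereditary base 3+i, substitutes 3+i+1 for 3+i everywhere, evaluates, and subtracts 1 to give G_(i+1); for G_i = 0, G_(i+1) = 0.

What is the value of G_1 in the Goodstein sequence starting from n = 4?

i=0: 4 = 3 + 1 (b=3); 3→4: 4 + 1 = 5; 5−1 = 4
i=1: 4 = 4 (b=4); 4→5: 5 = 5; 5−1 = 4

4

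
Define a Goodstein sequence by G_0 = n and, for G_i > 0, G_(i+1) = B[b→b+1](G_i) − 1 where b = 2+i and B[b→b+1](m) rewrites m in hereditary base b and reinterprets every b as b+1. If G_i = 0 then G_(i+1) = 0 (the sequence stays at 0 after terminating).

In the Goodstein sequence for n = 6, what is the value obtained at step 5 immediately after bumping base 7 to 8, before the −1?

187244

6 —HB2→ 2^2 + 2 —bump→ 3^3 + 3 = 30 —(−1)→ 29
29 —HB3→ 3^3 + 2 —bump→ 4^4 + 2 = 258 —(−1)→ 257
257 —HB4→ 4^4 + 1 —bump→ 5^5 + 1 = 3126 —(−1)→ 3125
3125 —HB5→ 5^5 —bump→ 6^6 = 46656 —(−1)→ 46655
46655 —HB6→ 5·6^5 + 5·6^4 + 5·6^3 + 5·6^2 + 5·6 + 5 —bump→ 5·7^5 + 5·7^4 + 5·7^3 + 5·7^2 + 5·7 + 5 = 98040 —(−1)→ 98039
98039 —HB7→ 5·7^5 + 5·7^4 + 5·7^3 + 5·7^2 + 5·7 + 4 —bump→ 5·8^5 + 5·8^4 + 5·8^3 + 5·8^2 + 5·8 + 4 = 187244 —(−1)→ 187243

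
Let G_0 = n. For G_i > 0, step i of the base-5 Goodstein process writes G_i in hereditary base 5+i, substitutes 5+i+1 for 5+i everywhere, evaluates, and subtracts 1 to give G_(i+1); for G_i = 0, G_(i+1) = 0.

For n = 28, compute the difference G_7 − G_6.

G_0 = 28. HB_5(28) = 5^2 + 3. Bump = 39. G_1 = 38.
G_1 = 38. HB_6(38) = 6^2 + 2. Bump = 51. G_2 = 50.
G_2 = 50. HB_7(50) = 7^2 + 1. Bump = 65. G_3 = 64.
G_3 = 64. HB_8(64) = 8^2. Bump = 81. G_4 = 80.
G_4 = 80. HB_9(80) = 8·9 + 8. Bump = 88. G_5 = 87.
G_5 = 87. HB_10(87) = 8·10 + 7. Bump = 95. G_6 = 94.
G_6 = 94. HB_11(94) = 8·11 + 6. Bump = 102. G_7 = 101.

7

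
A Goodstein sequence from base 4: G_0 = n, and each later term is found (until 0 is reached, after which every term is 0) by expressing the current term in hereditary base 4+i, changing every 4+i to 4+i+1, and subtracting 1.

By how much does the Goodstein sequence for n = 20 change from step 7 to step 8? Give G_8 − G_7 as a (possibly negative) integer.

(0) 20|_4 = 4^2 + 4 ↦ 5^2 + 5|_5 = 30 ⇒ 29
(1) 29|_5 = 5^2 + 4 ↦ 6^2 + 4|_6 = 40 ⇒ 39
(2) 39|_6 = 6^2 + 3 ↦ 7^2 + 3|_7 = 52 ⇒ 51
(3) 51|_7 = 7^2 + 2 ↦ 8^2 + 2|_8 = 66 ⇒ 65
(4) 65|_8 = 8^2 + 1 ↦ 9^2 + 1|_9 = 82 ⇒ 81
(5) 81|_9 = 9^2 ↦ 10^2|_10 = 100 ⇒ 99
(6) 99|_10 = 9·10 + 9 ↦ 9·11 + 9|_11 = 108 ⇒ 107
(7) 107|_11 = 9·11 + 8 ↦ 9·12 + 8|_12 = 116 ⇒ 115

8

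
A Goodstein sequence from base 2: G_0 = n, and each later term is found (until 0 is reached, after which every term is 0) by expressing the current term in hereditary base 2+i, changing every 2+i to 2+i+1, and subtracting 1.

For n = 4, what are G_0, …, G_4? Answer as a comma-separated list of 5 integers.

4, 26, 41, 60, 83

step 0: 4 = 2^2; sub 3 for 2: 3^3; = 27; G_1 = 27−1 = 26
step 1: 26 = 2·3^2 + 2·3 + 2; sub 4 for 3: 2·4^2 + 2·4 + 2; = 42; G_2 = 42−1 = 41
step 2: 41 = 2·4^2 + 2·4 + 1; sub 5 for 4: 2·5^2 + 2·5 + 1; = 61; G_3 = 61−1 = 60
step 3: 60 = 2·5^2 + 2·5; sub 6 for 5: 2·6^2 + 2·6; = 84; G_4 = 84−1 = 83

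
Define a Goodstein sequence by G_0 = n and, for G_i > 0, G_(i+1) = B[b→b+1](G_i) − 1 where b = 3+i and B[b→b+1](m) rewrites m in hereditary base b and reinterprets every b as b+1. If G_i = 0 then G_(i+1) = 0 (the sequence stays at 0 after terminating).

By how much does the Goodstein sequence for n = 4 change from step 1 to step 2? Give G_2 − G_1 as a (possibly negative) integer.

0

i=0: 4 = 3 + 1 (b=3); 3→4: 4 + 1 = 5; 5−1 = 4
i=1: 4 = 4 (b=4); 4→5: 5 = 5; 5−1 = 4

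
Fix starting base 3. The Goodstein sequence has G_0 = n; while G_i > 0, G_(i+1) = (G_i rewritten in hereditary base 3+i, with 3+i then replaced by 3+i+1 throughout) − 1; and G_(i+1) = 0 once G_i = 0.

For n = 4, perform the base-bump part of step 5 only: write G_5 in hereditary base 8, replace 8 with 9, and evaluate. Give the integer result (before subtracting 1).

1

base 3: 4 = 3 + 1; at 4: 4 + 1 = 5; next = 4
base 4: 4 = 4; at 5: 5 = 5; next = 4
base 5: 4 = 4; at 6: 4 = 4; next = 3
base 6: 3 = 3; at 7: 3 = 3; next = 2
base 7: 2 = 2; at 8: 2 = 2; next = 1
base 8: 1 = 1; at 9: 1 = 1; next = 0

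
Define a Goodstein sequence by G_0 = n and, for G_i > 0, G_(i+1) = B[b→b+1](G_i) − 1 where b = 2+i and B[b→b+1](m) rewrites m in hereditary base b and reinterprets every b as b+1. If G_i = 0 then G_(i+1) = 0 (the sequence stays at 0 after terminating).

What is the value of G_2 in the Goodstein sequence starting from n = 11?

1027

(0) 11|_2 = 2^(2 + 1) + 2 + 1 ↦ 3^(3 + 1) + 3 + 1|_3 = 85 ⇒ 84
(1) 84|_3 = 3^(3 + 1) + 3 ↦ 4^(4 + 1) + 4|_4 = 1028 ⇒ 1027
(2) 1027|_4 = 4^(4 + 1) + 3 ↦ 5^(5 + 1) + 3|_5 = 15628 ⇒ 15627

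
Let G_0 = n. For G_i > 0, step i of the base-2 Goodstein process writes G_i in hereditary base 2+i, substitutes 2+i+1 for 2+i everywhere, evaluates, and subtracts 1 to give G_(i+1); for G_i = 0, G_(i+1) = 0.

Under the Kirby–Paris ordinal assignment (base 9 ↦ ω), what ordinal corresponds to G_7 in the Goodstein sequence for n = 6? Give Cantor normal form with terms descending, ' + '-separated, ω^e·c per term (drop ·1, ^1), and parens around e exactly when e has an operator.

ω^5·5 + ω^4·5 + ω^3·5 + ω^2·5 + ω·5 + 2

G_0 = 6. HB_2(6) = 2^2 + 2. Bump = 30. G_1 = 29.
G_1 = 29. HB_3(29) = 3^3 + 2. Bump = 258. G_2 = 257.
G_2 = 257. HB_4(257) = 4^4 + 1. Bump = 3126. G_3 = 3125.
G_3 = 3125. HB_5(3125) = 5^5. Bump = 46656. G_4 = 46655.
G_4 = 46655. HB_6(46655) = 5·6^5 + 5·6^4 + 5·6^3 + 5·6^2 + 5·6 + 5. Bump = 98040. G_5 = 98039.
G_5 = 98039. HB_7(98039) = 5·7^5 + 5·7^4 + 5·7^3 + 5·7^2 + 5·7 + 4. Bump = 187244. G_6 = 187243.
G_6 = 187243. HB_8(187243) = 5·8^5 + 5·8^4 + 5·8^3 + 5·8^2 + 5·8 + 3. Bump = 332148. G_7 = 332147.
G_7 = 332147. HB_9(332147) = 5·9^5 + 5·9^4 + 5·9^3 + 5·9^2 + 5·9 + 2. Bump = 555552. G_8 = 555551.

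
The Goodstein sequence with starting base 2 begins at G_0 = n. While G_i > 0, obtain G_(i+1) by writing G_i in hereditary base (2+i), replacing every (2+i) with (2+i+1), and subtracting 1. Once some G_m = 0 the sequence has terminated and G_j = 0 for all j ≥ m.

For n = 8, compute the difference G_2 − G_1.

i=0: 8 = 2^(2 + 1) (b=2); 2→3: 3^(3 + 1) = 81; 81−1 = 80
i=1: 80 = 2·3^3 + 2·3^2 + 2·3 + 2 (b=3); 3→4: 2·4^4 + 2·4^2 + 2·4 + 2 = 554; 554−1 = 553

473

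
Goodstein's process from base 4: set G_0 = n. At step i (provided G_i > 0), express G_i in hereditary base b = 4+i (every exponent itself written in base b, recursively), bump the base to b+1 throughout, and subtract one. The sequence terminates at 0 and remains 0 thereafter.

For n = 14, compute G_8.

G_0 = 14. HB_4(14) = 3·4 + 2. Bump = 17. G_1 = 16.
G_1 = 16. HB_5(16) = 3·5 + 1. Bump = 19. G_2 = 18.
G_2 = 18. HB_6(18) = 3·6. Bump = 21. G_3 = 20.
G_3 = 20. HB_7(20) = 2·7 + 6. Bump = 22. G_4 = 21.
G_4 = 21. HB_8(21) = 2·8 + 5. Bump = 23. G_5 = 22.
G_5 = 22. HB_9(22) = 2·9 + 4. Bump = 24. G_6 = 23.
G_6 = 23. HB_10(23) = 2·10 + 3. Bump = 25. G_7 = 24.
G_7 = 24. HB_11(24) = 2·11 + 2. Bump = 26. G_8 = 25.

25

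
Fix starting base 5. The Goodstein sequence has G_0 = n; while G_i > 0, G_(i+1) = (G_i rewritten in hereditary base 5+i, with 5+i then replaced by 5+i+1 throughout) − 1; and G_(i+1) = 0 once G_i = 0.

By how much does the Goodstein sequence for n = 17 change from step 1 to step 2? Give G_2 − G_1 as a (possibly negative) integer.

17 —HB5→ 3·5 + 2 —bump→ 3·6 + 2 = 20 —(−1)→ 19
19 —HB6→ 3·6 + 1 —bump→ 3·7 + 1 = 22 —(−1)→ 21

2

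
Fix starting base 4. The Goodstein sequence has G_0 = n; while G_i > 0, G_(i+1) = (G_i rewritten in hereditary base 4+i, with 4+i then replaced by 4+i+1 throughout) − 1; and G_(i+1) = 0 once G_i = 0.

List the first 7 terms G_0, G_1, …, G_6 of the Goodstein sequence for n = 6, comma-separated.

6, 6, 6, 6, 5, 4, 3

step 0: 6 = 4 + 2; sub 5 for 4: 5 + 2; = 7; G_1 = 7−1 = 6
step 1: 6 = 5 + 1; sub 6 for 5: 6 + 1; = 7; G_2 = 7−1 = 6
step 2: 6 = 6; sub 7 for 6: 7; = 7; G_3 = 7−1 = 6
step 3: 6 = 6; sub 8 for 7: 6; = 6; G_4 = 6−1 = 5
step 4: 5 = 5; sub 9 for 8: 5; = 5; G_5 = 5−1 = 4
step 5: 4 = 4; sub 10 for 9: 4; = 4; G_6 = 4−1 = 3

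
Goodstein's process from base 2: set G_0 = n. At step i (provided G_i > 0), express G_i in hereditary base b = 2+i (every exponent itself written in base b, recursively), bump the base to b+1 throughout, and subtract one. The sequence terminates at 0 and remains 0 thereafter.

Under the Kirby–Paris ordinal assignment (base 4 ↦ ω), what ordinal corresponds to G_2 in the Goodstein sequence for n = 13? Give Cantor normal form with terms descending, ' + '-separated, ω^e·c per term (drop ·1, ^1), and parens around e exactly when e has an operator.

ω^(ω + 1) + ω^3·3 + ω^2·3 + ω·3 + 3

G_0=13  [base 2] 2^(2 + 1) + 2^2 + 1  →[2↦3]→  3^(3 + 1) + 3^3 + 1 = 109  −1 ⇒ G_1=108
G_1=108  [base 3] 3^(3 + 1) + 3^3  →[3↦4]→  4^(4 + 1) + 4^4 = 1280  −1 ⇒ G_2=1279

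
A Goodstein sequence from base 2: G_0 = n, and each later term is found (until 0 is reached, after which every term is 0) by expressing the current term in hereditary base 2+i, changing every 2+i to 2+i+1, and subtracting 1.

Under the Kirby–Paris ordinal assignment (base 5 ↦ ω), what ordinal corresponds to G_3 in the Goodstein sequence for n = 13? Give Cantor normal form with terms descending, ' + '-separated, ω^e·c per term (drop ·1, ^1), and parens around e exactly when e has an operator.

i=0: 13 = 2^(2 + 1) + 2^2 + 1 (b=2); 2→3: 3^(3 + 1) + 3^3 + 1 = 109; 109−1 = 108
i=1: 108 = 3^(3 + 1) + 3^3 (b=3); 3→4: 4^(4 + 1) + 4^4 = 1280; 1280−1 = 1279
i=2: 1279 = 4^(4 + 1) + 3·4^3 + 3·4^2 + 3·4 + 3 (b=4); 4→5: 5^(5 + 1) + 3·5^3 + 3·5^2 + 3·5 + 3 = 16093; 16093−1 = 16092
i=3: 16092 = 5^(5 + 1) + 3·5^3 + 3·5^2 + 3·5 + 2 (b=5); 5→6: 6^(6 + 1) + 3·6^3 + 3·6^2 + 3·6 + 2 = 280712; 280712−1 = 280711

ω^(ω + 1) + ω^3·3 + ω^2·3 + ω·3 + 2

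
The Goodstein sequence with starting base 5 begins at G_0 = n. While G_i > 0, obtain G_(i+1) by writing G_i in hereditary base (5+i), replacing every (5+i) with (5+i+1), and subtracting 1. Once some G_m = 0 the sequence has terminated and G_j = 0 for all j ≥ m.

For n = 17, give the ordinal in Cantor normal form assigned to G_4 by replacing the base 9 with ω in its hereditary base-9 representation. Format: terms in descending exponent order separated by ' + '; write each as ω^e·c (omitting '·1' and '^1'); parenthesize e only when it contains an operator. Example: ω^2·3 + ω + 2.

ω·2 + 6

(0) 17|_5 = 3·5 + 2 ↦ 3·6 + 2|_6 = 20 ⇒ 19
(1) 19|_6 = 3·6 + 1 ↦ 3·7 + 1|_7 = 22 ⇒ 21
(2) 21|_7 = 3·7 ↦ 3·8|_8 = 24 ⇒ 23
(3) 23|_8 = 2·8 + 7 ↦ 2·9 + 7|_9 = 25 ⇒ 24
(4) 24|_9 = 2·9 + 6 ↦ 2·10 + 6|_10 = 26 ⇒ 25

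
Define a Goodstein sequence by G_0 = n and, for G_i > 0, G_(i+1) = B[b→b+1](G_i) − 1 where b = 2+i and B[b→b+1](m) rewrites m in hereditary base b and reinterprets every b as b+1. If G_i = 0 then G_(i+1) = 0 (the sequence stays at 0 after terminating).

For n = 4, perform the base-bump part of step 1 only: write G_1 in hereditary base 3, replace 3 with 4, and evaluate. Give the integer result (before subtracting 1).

42

4 —HB2→ 2^2 —bump→ 3^3 = 27 —(−1)→ 26
26 —HB3→ 2·3^2 + 2·3 + 2 —bump→ 2·4^2 + 2·4 + 2 = 42 —(−1)→ 41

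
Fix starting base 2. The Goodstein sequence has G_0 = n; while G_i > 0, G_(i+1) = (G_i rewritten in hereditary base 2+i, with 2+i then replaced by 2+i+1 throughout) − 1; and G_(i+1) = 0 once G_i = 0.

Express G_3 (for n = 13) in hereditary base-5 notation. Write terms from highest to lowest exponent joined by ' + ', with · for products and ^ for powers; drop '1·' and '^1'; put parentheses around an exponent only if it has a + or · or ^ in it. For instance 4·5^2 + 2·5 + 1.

i=0: 13 = 2^(2 + 1) + 2^2 + 1 (b=2); 2→3: 3^(3 + 1) + 3^3 + 1 = 109; 109−1 = 108
i=1: 108 = 3^(3 + 1) + 3^3 (b=3); 3→4: 4^(4 + 1) + 4^4 = 1280; 1280−1 = 1279
i=2: 1279 = 4^(4 + 1) + 3·4^3 + 3·4^2 + 3·4 + 3 (b=4); 4→5: 5^(5 + 1) + 3·5^3 + 3·5^2 + 3·5 + 3 = 16093; 16093−1 = 16092
i=3: 16092 = 5^(5 + 1) + 3·5^3 + 3·5^2 + 3·5 + 2 (b=5); 5→6: 6^(6 + 1) + 3·6^3 + 3·6^2 + 3·6 + 2 = 280712; 280712−1 = 280711

5^(5 + 1) + 3·5^3 + 3·5^2 + 3·5 + 2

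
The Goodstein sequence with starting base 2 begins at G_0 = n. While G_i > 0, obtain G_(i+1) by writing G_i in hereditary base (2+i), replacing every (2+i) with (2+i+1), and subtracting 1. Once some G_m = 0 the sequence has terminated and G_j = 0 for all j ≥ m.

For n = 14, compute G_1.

110

[0] 14 ≡ 2^(2 + 1) + 2^2 + 2 (base 2). Lift 3: 111. −1: 110.
[1] 110 ≡ 3^(3 + 1) + 3^3 + 2 (base 3). Lift 4: 1282. −1: 1281.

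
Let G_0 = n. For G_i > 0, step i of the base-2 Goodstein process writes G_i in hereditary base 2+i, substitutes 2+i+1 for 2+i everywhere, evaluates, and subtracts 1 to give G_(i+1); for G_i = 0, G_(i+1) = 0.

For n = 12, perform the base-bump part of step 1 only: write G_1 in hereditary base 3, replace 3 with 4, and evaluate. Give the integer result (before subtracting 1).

12 —HB2→ 2^(2 + 1) + 2^2 —bump→ 3^(3 + 1) + 3^3 = 108 —(−1)→ 107
107 —HB3→ 3^(3 + 1) + 2·3^2 + 2·3 + 2 —bump→ 4^(4 + 1) + 2·4^2 + 2·4 + 2 = 1066 —(−1)→ 1065

1066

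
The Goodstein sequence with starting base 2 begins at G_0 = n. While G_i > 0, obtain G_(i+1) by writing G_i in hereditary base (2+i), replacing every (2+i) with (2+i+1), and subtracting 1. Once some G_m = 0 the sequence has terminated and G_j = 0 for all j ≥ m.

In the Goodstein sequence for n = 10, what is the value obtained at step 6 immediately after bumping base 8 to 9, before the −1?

1937434593

G_0=10  [base 2] 2^(2 + 1) + 2  →[2↦3]→  3^(3 + 1) + 3 = 84  −1 ⇒ G_1=83
G_1=83  [base 3] 3^(3 + 1) + 2  →[3↦4]→  4^(4 + 1) + 2 = 1026  −1 ⇒ G_2=1025
G_2=1025  [base 4] 4^(4 + 1) + 1  →[4↦5]→  5^(5 + 1) + 1 = 15626  −1 ⇒ G_3=15625
G_3=15625  [base 5] 5^(5 + 1)  →[5↦6]→  6^(6 + 1) = 279936  −1 ⇒ G_4=279935
G_4=279935  [base 6] 5·6^6 + 5·6^5 + 5·6^4 + 5·6^3 + 5·6^2 + 5·6 + 5  →[6↦7]→  5·7^7 + 5·7^5 + 5·7^4 + 5·7^3 + 5·7^2 + 5·7 + 5 = 4215755  −1 ⇒ G_5=4215754
G_5=4215754  [base 7] 5·7^7 + 5·7^5 + 5·7^4 + 5·7^3 + 5·7^2 + 5·7 + 4  →[7↦8]→  5·8^8 + 5·8^5 + 5·8^4 + 5·8^3 + 5·8^2 + 5·8 + 4 = 84073324  −1 ⇒ G_6=84073323
G_6=84073323  [base 8] 5·8^8 + 5·8^5 + 5·8^4 + 5·8^3 + 5·8^2 + 5·8 + 3  →[8↦9]→  5·9^9 + 5·9^5 + 5·9^4 + 5·9^3 + 5·9^2 + 5·9 + 3 = 1937434593  −1 ⇒ G_7=1937434592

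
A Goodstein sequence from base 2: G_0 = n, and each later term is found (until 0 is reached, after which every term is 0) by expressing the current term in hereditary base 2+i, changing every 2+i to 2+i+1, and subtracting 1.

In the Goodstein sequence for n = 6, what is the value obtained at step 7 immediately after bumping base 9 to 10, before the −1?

555552

[0] 6 ≡ 2^2 + 2 (base 2). Lift 3: 30. −1: 29.
[1] 29 ≡ 3^3 + 2 (base 3). Lift 4: 258. −1: 257.
[2] 257 ≡ 4^4 + 1 (base 4). Lift 5: 3126. −1: 3125.
[3] 3125 ≡ 5^5 (base 5). Lift 6: 46656. −1: 46655.
[4] 46655 ≡ 5·6^5 + 5·6^4 + 5·6^3 + 5·6^2 + 5·6 + 5 (base 6). Lift 7: 98040. −1: 98039.
[5] 98039 ≡ 5·7^5 + 5·7^4 + 5·7^3 + 5·7^2 + 5·7 + 4 (base 7). Lift 8: 187244. −1: 187243.
[6] 187243 ≡ 5·8^5 + 5·8^4 + 5·8^3 + 5·8^2 + 5·8 + 3 (base 8). Lift 9: 332148. −1: 332147.
[7] 332147 ≡ 5·9^5 + 5·9^4 + 5·9^3 + 5·9^2 + 5·9 + 2 (base 9). Lift 10: 555552. −1: 555551.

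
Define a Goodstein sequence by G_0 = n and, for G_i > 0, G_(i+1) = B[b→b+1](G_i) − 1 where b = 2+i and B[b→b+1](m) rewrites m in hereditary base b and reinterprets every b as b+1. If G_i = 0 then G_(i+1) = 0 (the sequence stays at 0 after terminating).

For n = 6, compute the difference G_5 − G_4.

51384

i=0: 6 = 2^2 + 2 (b=2); 2→3: 3^3 + 3 = 30; 30−1 = 29
i=1: 29 = 3^3 + 2 (b=3); 3→4: 4^4 + 2 = 258; 258−1 = 257
i=2: 257 = 4^4 + 1 (b=4); 4→5: 5^5 + 1 = 3126; 3126−1 = 3125
i=3: 3125 = 5^5 (b=5); 5→6: 6^6 = 46656; 46656−1 = 46655
i=4: 46655 = 5·6^5 + 5·6^4 + 5·6^3 + 5·6^2 + 5·6 + 5 (b=6); 6→7: 5·7^5 + 5·7^4 + 5·7^3 + 5·7^2 + 5·7 + 5 = 98040; 98040−1 = 98039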